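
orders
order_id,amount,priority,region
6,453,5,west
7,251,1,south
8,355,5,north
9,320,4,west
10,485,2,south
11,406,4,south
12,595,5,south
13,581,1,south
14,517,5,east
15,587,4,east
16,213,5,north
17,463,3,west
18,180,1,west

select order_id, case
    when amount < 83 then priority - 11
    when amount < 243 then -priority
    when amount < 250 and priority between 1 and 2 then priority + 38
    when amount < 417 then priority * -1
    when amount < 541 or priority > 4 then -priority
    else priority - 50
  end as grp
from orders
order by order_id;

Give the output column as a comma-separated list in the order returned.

order_id=6: amount < 541 or priority > 4 → -5
order_id=7: amount < 417 → -1
order_id=8: amount < 417 → -5
order_id=9: amount < 417 → -4
order_id=10: amount < 541 or priority > 4 → -2
order_id=11: amount < 417 → -4
order_id=12: amount < 541 or priority > 4 → -5
order_id=13: ELSE → -49
order_id=14: amount < 541 or priority > 4 → -5
order_id=15: ELSE → -46
order_id=16: amount < 243 → -5
order_id=17: amount < 541 or priority > 4 → -3
order_id=18: amount < 243 → -1

-5, -1, -5, -4, -2, -4, -5, -49, -5, -46, -5, -3, -1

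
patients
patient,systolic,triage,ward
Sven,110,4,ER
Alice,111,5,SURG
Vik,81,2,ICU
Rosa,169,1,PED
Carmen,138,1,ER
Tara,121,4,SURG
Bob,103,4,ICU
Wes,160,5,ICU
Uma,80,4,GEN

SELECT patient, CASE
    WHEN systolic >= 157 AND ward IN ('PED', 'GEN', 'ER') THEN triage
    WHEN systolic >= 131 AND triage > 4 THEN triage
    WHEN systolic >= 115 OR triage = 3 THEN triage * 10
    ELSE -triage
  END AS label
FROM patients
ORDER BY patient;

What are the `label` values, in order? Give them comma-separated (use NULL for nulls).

-5, -4, 10, 1, -4, 40, -4, -2, 5

patient=Alice: ELSE → -5
patient=Bob: ELSE → -4
patient=Carmen: systolic >= 115 OR triage = 3 → 10
patient=Rosa: systolic >= 157 AND ward IN ('PED', 'GEN', 'ER') → 1
patient=Sven: ELSE → -4
patient=Tara: systolic >= 115 OR triage = 3 → 40
patient=Uma: ELSE → -4
patient=Vik: ELSE → -2
patient=Wes: systolic >= 131 AND triage > 4 → 5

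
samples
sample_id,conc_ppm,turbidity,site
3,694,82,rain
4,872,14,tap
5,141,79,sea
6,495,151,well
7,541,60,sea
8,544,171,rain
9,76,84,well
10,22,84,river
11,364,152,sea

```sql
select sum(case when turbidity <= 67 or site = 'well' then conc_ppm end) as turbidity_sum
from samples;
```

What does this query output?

sample_id=3: ✗
sample_id=4: ✓ → 872
sample_id=5: ✗
sample_id=6: ✓ → 495
sample_id=7: ✓ → 541
sample_id=8: ✗
sample_id=9: ✓ → 76
sample_id=10: ✗
sample_id=11: ✗
turbidity_sum = 872 + 495 + 541 + 76 = 1984

1984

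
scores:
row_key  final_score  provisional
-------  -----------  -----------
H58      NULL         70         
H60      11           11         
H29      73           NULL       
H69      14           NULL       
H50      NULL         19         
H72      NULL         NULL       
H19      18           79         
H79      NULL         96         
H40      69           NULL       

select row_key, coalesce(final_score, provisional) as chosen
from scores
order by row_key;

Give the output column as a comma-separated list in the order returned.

row_key=H19: final_score=18 → 18
row_key=H29: final_score=73 → 73
row_key=H40: final_score=69 → 69
row_key=H50: final_score=NULL, provisional=19 → 19
row_key=H58: final_score=NULL, provisional=70 → 70
row_key=H60: final_score=11 → 11
row_key=H69: final_score=14 → 14
row_key=H72: final_score=NULL, provisional=NULL (all NULL) → NULL
row_key=H79: final_score=NULL, provisional=96 → 96

18, 73, 69, 19, 70, 11, 14, NULL, 96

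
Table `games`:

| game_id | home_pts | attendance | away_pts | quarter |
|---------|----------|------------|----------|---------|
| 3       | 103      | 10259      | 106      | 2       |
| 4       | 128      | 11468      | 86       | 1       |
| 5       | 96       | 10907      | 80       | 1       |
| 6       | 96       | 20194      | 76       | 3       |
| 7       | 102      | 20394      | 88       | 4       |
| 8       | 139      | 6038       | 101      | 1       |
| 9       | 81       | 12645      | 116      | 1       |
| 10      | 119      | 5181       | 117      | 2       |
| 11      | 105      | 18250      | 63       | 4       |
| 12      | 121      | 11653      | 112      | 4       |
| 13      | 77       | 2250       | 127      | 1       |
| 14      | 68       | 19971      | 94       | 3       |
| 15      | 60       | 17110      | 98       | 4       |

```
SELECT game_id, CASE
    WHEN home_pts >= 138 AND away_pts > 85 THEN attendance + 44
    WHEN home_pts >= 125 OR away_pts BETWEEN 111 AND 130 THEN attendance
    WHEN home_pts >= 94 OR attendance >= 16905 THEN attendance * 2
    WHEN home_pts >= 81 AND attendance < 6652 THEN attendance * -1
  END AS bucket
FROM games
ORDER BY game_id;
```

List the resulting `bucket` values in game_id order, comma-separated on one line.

game_id=3: home_pts >= 94 OR attendance >= 16905 → 20518
game_id=4: home_pts >= 125 OR away_pts BETWEEN 111 AND 130 → 11468
game_id=5: home_pts >= 94 OR attendance >= 16905 → 21814
game_id=6: home_pts >= 94 OR attendance >= 16905 → 40388
game_id=7: home_pts >= 94 OR attendance >= 16905 → 40788
game_id=8: home_pts >= 138 AND away_pts > 85 → 6082
game_id=9: home_pts >= 125 OR away_pts BETWEEN 111 AND 130 → 12645
game_id=10: home_pts >= 125 OR away_pts BETWEEN 111 AND 130 → 5181
game_id=11: home_pts >= 94 OR attendance >= 16905 → 36500
game_id=12: home_pts >= 125 OR away_pts BETWEEN 111 AND 130 → 11653
game_id=13: home_pts >= 125 OR away_pts BETWEEN 111 AND 130 → 2250
game_id=14: home_pts >= 94 OR attendance >= 16905 → 39942
game_id=15: home_pts >= 94 OR attendance >= 16905 → 34220

20518, 11468, 21814, 40388, 40788, 6082, 12645, 5181, 36500, 11653, 2250, 39942, 34220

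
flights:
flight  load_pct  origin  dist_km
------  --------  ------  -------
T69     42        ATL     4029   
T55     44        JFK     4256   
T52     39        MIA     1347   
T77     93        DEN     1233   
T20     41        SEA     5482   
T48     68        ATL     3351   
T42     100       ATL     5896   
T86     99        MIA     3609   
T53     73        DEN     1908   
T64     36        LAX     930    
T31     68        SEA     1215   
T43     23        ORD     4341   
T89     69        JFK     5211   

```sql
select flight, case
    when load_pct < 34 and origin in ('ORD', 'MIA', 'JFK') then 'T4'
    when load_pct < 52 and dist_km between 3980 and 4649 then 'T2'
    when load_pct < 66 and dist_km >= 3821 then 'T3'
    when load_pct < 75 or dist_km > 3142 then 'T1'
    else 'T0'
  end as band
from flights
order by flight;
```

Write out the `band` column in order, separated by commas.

flight=T20: load_pct < 66 and dist_km >= 3821 → T3
flight=T31: load_pct < 75 or dist_km > 3142 → T1
flight=T42: load_pct < 75 or dist_km > 3142 → T1
flight=T43: load_pct < 34 and origin in ('ORD', 'MIA', 'JFK') → T4
flight=T48: load_pct < 75 or dist_km > 3142 → T1
flight=T52: load_pct < 75 or dist_km > 3142 → T1
flight=T53: load_pct < 75 or dist_km > 3142 → T1
flight=T55: load_pct < 52 and dist_km between 3980 and 4649 → T2
flight=T64: load_pct < 75 or dist_km > 3142 → T1
flight=T69: load_pct < 52 and dist_km between 3980 and 4649 → T2
flight=T77: ELSE → T0
flight=T86: load_pct < 75 or dist_km > 3142 → T1
flight=T89: load_pct < 75 or dist_km > 3142 → T1

T3, T1, T1, T4, T1, T1, T1, T2, T1, T2, T0, T1, T1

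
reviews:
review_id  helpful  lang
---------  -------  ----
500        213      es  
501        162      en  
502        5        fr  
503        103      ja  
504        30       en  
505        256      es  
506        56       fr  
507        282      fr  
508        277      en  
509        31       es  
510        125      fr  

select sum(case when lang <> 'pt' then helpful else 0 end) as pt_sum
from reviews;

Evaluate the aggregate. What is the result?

1540

review_id=500: ✓ → 213
review_id=501: ✓ → 162
review_id=502: ✓ → 5
review_id=503: ✓ → 103
review_id=504: ✓ → 30
review_id=505: ✓ → 256
review_id=506: ✓ → 56
review_id=507: ✓ → 282
review_id=508: ✓ → 277
review_id=509: ✓ → 31
review_id=510: ✓ → 125
pt_sum = 213 + 162 + 5 + 103 + 30 + 256 + 56 + 282 + 277 + 31 + 125 = 1540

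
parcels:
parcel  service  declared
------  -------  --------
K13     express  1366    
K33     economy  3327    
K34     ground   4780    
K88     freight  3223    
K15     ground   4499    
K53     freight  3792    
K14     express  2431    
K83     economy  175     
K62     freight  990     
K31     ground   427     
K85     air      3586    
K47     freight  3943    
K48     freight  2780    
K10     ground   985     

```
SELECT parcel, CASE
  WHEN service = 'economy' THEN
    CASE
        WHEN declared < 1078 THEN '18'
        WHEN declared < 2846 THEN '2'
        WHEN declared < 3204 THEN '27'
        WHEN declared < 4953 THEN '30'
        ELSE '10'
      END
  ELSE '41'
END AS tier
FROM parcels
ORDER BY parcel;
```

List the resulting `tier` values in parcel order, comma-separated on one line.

parcel=K10: service='ground' → outer ELSE → 41
parcel=K13: service='express' → outer ELSE → 41
parcel=K14: service='express' → outer ELSE → 41
parcel=K15: service='ground' → outer ELSE → 41
parcel=K31: service='ground' → outer ELSE → 41
parcel=K33: service='economy' → inner[declared < 4953] → 30
parcel=K34: service='ground' → outer ELSE → 41
parcel=K47: service='freight' → outer ELSE → 41
parcel=K48: service='freight' → outer ELSE → 41
parcel=K53: service='freight' → outer ELSE → 41
parcel=K62: service='freight' → outer ELSE → 41
parcel=K83: service='economy' → inner[declared < 1078] → 18
parcel=K85: service='air' → outer ELSE → 41
parcel=K88: service='freight' → outer ELSE → 41

41, 41, 41, 41, 41, 30, 41, 41, 41, 41, 41, 18, 41, 41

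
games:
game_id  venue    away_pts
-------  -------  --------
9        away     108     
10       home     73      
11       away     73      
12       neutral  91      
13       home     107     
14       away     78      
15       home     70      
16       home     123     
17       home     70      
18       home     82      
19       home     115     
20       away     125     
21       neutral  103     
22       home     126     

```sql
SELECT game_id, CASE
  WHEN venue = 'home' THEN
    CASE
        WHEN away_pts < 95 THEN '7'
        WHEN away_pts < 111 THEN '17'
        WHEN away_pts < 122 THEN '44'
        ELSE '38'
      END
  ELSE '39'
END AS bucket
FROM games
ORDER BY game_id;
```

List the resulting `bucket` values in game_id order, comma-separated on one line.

game_id=9: venue='away' → outer ELSE → 39
game_id=10: venue='home' → inner[away_pts < 95] → 7
game_id=11: venue='away' → outer ELSE → 39
game_id=12: venue='neutral' → outer ELSE → 39
game_id=13: venue='home' → inner[away_pts < 111] → 17
game_id=14: venue='away' → outer ELSE → 39
game_id=15: venue='home' → inner[away_pts < 95] → 7
game_id=16: venue='home' → inner[ELSE] → 38
game_id=17: venue='home' → inner[away_pts < 95] → 7
game_id=18: venue='home' → inner[away_pts < 95] → 7
game_id=19: venue='home' → inner[away_pts < 122] → 44
game_id=20: venue='away' → outer ELSE → 39
game_id=21: venue='neutral' → outer ELSE → 39
game_id=22: venue='home' → inner[ELSE] → 38

39, 7, 39, 39, 17, 39, 7, 38, 7, 7, 44, 39, 39, 38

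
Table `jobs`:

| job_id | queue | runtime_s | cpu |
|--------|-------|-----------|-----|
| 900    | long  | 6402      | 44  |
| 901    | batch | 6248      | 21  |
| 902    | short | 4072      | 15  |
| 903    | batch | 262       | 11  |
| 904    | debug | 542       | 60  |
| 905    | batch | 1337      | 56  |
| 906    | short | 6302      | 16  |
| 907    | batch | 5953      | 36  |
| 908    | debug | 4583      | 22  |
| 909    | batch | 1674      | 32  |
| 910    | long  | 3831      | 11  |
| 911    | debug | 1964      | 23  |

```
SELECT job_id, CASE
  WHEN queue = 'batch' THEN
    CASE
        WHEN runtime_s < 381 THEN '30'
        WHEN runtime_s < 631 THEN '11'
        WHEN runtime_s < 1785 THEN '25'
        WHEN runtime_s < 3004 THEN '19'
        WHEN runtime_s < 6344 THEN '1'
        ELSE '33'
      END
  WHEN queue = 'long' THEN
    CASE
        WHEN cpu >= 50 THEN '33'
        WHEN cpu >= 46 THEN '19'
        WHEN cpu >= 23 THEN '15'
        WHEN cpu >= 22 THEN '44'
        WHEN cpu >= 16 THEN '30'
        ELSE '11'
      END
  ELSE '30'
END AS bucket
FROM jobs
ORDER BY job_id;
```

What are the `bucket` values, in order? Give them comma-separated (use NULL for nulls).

job_id=900: queue='long' → inner[cpu >= 23] → 15
job_id=901: queue='batch' → inner[runtime_s < 6344] → 1
job_id=902: queue='short' → outer ELSE → 30
job_id=903: queue='batch' → inner[runtime_s < 381] → 30
job_id=904: queue='debug' → outer ELSE → 30
job_id=905: queue='batch' → inner[runtime_s < 1785] → 25
job_id=906: queue='short' → outer ELSE → 30
job_id=907: queue='batch' → inner[runtime_s < 6344] → 1
job_id=908: queue='debug' → outer ELSE → 30
job_id=909: queue='batch' → inner[runtime_s < 1785] → 25
job_id=910: queue='long' → inner[ELSE] → 11
job_id=911: queue='debug' → outer ELSE → 30

15, 1, 30, 30, 30, 25, 30, 1, 30, 25, 11, 30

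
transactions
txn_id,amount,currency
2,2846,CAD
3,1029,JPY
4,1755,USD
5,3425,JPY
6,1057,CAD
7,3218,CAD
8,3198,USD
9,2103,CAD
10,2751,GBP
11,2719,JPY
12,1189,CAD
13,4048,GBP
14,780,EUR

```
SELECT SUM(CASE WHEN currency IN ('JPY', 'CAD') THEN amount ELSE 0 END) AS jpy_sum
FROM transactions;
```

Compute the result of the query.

txn_id=2: ✓ → 2846
txn_id=3: ✓ → 1029
txn_id=4: ✗
txn_id=5: ✓ → 3425
txn_id=6: ✓ → 1057
txn_id=7: ✓ → 3218
txn_id=8: ✗
txn_id=9: ✓ → 2103
txn_id=10: ✗
txn_id=11: ✓ → 2719
txn_id=12: ✓ → 1189
txn_id=13: ✗
txn_id=14: ✗
jpy_sum = 2846 + 1029 + 3425 + 1057 + 3218 + 2103 + 2719 + 1189 = 17586

17586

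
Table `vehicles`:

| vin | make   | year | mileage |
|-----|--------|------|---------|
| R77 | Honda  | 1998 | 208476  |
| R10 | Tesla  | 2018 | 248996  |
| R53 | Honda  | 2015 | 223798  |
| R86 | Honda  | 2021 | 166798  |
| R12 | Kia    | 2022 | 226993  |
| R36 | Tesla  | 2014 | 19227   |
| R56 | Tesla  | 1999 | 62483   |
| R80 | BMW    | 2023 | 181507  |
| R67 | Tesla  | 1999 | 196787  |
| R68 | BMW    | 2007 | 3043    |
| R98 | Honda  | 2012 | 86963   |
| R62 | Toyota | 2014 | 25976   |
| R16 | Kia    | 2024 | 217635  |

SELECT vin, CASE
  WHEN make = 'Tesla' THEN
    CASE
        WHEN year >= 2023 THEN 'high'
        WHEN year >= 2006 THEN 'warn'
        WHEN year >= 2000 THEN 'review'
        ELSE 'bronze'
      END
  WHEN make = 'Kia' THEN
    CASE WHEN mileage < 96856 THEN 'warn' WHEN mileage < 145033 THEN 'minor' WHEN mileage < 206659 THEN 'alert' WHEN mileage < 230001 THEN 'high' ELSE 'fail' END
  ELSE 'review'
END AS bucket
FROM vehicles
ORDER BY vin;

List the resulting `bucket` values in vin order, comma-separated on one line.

vin=R10: make='Tesla' → inner[year >= 2006] → warn
vin=R12: make='Kia' → inner[mileage < 230001] → high
vin=R16: make='Kia' → inner[mileage < 230001] → high
vin=R36: make='Tesla' → inner[year >= 2006] → warn
vin=R53: make='Honda' → outer ELSE → review
vin=R56: make='Tesla' → inner[ELSE] → bronze
vin=R62: make='Toyota' → outer ELSE → review
vin=R67: make='Tesla' → inner[ELSE] → bronze
vin=R68: make='BMW' → outer ELSE → review
vin=R77: make='Honda' → outer ELSE → review
vin=R80: make='BMW' → outer ELSE → review
vin=R86: make='Honda' → outer ELSE → review
vin=R98: make='Honda' → outer ELSE → review

warn, high, high, warn, review, bronze, review, bronze, review, review, review, review, review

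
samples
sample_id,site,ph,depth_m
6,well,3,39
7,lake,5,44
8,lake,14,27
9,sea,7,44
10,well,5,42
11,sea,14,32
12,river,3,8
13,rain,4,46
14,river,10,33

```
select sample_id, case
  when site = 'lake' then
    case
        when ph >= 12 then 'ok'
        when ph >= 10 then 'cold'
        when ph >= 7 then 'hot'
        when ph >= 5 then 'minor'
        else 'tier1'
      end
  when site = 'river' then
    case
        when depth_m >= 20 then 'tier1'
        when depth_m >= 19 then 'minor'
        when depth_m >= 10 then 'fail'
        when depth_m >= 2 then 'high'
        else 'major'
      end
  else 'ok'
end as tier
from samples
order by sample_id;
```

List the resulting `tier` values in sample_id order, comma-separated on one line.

sample_id=6: site='well' → outer ELSE → ok
sample_id=7: site='lake' → inner[ph >= 5] → minor
sample_id=8: site='lake' → inner[ph >= 12] → ok
sample_id=9: site='sea' → outer ELSE → ok
sample_id=10: site='well' → outer ELSE → ok
sample_id=11: site='sea' → outer ELSE → ok
sample_id=12: site='river' → inner[depth_m >= 2] → high
sample_id=13: site='rain' → outer ELSE → ok
sample_id=14: site='river' → inner[depth_m >= 20] → tier1

ok, minor, ok, ok, ok, ok, high, ok, tier1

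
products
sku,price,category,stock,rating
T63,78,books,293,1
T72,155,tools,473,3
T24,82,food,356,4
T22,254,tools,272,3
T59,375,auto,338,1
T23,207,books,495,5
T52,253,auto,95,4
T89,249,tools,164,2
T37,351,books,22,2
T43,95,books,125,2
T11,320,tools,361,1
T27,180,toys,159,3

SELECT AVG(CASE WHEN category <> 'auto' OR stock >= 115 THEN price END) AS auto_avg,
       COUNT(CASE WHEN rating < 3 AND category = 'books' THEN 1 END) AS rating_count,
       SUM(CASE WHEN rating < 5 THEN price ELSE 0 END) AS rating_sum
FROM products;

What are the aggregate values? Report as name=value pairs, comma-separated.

auto_avg=213.2727272727, rating_count=3, rating_sum=2392

[auto_avg: category <> 'auto' OR stock >= 115]
sku=T63: ✓ → 78
sku=T72: ✓ → 155
sku=T24: ✓ → 82
sku=T22: ✓ → 254
sku=T59: ✓ → 375
sku=T23: ✓ → 207
sku=T52: ✗
sku=T89: ✓ → 249
sku=T37: ✓ → 351
sku=T43: ✓ → 95
sku=T11: ✓ → 320
sku=T27: ✓ → 180
auto_avg = (78 + 155 + 82 + 254 + 375 + 207 + 249 + 351 + 95 + 320 + 180) / 11 = 213.2727272727
—
[rating_count: rating < 3 AND category = 'books']
sku=T63: ✓ → 1
sku=T72: ✗
sku=T24: ✗
sku=T22: ✗
sku=T59: ✗
sku=T23: ✗
sku=T52: ✗
sku=T89: ✗
sku=T37: ✓ → 1
sku=T43: ✓ → 1
sku=T11: ✗
sku=T27: ✗
rating_count = COUNT(1, 1, 1) = 3
—
[rating_sum: rating < 5]
sku=T63: ✓ → 78
sku=T72: ✓ → 155
sku=T24: ✓ → 82
sku=T22: ✓ → 254
sku=T59: ✓ → 375
sku=T23: ✗
sku=T52: ✓ → 253
sku=T89: ✓ → 249
sku=T37: ✓ → 351
sku=T43: ✓ → 95
sku=T11: ✓ → 320
sku=T27: ✓ → 180
rating_sum = 78 + 155 + 82 + 254 + 375 + 253 + 249 + 351 + 95 + 320 + 180 = 2392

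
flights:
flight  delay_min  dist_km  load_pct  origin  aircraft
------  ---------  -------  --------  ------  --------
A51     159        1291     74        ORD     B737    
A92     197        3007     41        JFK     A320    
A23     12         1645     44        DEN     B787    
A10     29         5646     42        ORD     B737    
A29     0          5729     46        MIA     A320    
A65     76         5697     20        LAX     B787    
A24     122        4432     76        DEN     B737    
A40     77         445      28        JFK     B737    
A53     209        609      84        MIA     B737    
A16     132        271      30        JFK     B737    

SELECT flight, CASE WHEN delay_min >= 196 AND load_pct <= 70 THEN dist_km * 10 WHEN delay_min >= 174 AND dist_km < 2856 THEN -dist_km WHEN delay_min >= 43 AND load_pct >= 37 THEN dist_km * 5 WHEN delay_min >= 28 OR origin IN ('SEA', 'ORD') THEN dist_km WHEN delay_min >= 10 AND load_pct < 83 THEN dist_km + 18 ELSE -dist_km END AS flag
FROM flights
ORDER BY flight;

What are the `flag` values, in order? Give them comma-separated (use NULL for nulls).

5646, 271, 1663, 22160, -5729, 445, 6455, -609, 5697, 30070

flight=A10: delay_min >= 28 OR origin IN ('SEA', 'ORD') → 5646
flight=A16: delay_min >= 28 OR origin IN ('SEA', 'ORD') → 271
flight=A23: delay_min >= 10 AND load_pct < 83 → 1663
flight=A24: delay_min >= 43 AND load_pct >= 37 → 22160
flight=A29: ELSE → -5729
flight=A40: delay_min >= 28 OR origin IN ('SEA', 'ORD') → 445
flight=A51: delay_min >= 43 AND load_pct >= 37 → 6455
flight=A53: delay_min >= 174 AND dist_km < 2856 → -609
flight=A65: delay_min >= 28 OR origin IN ('SEA', 'ORD') → 5697
flight=A92: delay_min >= 196 AND load_pct <= 70 → 30070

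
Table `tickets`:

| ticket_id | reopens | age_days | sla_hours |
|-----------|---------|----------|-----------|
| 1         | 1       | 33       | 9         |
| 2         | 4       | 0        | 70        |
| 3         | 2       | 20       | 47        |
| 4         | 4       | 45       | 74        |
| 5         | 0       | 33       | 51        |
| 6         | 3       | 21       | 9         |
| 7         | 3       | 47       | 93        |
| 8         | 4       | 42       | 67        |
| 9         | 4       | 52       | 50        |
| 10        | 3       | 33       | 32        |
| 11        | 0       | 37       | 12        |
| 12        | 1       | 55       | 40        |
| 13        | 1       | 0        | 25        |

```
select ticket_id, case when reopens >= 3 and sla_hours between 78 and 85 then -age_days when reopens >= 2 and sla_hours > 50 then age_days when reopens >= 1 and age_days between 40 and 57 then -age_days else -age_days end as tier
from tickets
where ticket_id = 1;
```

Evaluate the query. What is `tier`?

-33

ticket_id = 1: reopens=1, age_days=33, sla_hours=9.
reopens >= 3 and sla_hours between 78 and 85 → false
reopens >= 2 and sla_hours > 50 → false
reopens >= 1 and age_days between 40 and 57 → false
No prior WHEN matched → ELSE → -33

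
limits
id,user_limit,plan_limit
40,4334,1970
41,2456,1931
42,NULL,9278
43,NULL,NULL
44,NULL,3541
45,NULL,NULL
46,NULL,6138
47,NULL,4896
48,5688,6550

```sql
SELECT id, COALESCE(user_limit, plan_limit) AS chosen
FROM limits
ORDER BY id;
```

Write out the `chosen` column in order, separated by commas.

4334, 2456, 9278, NULL, 3541, NULL, 6138, 4896, 5688

id=40: user_limit=4334 → 4334
id=41: user_limit=2456 → 2456
id=42: user_limit=NULL, plan_limit=9278 → 9278
id=43: user_limit=NULL, plan_limit=NULL (all NULL) → NULL
id=44: user_limit=NULL, plan_limit=3541 → 3541
id=45: user_limit=NULL, plan_limit=NULL (all NULL) → NULL
id=46: user_limit=NULL, plan_limit=6138 → 6138
id=47: user_limit=NULL, plan_limit=4896 → 4896
id=48: user_limit=5688 → 5688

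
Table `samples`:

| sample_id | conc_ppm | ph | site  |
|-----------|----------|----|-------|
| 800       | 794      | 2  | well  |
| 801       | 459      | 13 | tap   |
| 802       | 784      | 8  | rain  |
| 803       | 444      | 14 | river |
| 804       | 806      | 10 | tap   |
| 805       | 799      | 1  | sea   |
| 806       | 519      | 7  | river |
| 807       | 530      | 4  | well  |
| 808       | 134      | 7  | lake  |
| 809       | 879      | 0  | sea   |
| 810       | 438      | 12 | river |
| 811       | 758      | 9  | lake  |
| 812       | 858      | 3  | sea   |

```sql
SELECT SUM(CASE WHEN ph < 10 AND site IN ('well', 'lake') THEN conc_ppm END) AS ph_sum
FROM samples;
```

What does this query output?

sample_id=800: ✓ → 794
sample_id=801: ✗
sample_id=802: ✗
sample_id=803: ✗
sample_id=804: ✗
sample_id=805: ✗
sample_id=806: ✗
sample_id=807: ✓ → 530
sample_id=808: ✓ → 134
sample_id=809: ✗
sample_id=810: ✗
sample_id=811: ✓ → 758
sample_id=812: ✗
ph_sum = 794 + 530 + 134 + 758 = 2216

2216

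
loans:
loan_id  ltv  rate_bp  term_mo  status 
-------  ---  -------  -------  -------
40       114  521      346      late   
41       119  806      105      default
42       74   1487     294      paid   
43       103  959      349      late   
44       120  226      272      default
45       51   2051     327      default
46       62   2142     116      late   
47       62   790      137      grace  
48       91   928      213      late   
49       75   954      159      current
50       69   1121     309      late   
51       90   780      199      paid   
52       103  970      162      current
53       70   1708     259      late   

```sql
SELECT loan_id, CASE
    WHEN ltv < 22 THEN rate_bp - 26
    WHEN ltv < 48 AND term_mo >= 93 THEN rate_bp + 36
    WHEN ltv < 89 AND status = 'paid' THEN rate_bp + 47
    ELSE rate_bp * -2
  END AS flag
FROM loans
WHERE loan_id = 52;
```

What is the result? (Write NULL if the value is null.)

-1940

loan_id = 52: ltv=103, rate_bp=970, term_mo=162, status=current.
ltv < 22 → false
ltv < 48 AND term_mo >= 93 → false
ltv < 89 AND status = 'paid' → false
No prior WHEN matched → ELSE → -1940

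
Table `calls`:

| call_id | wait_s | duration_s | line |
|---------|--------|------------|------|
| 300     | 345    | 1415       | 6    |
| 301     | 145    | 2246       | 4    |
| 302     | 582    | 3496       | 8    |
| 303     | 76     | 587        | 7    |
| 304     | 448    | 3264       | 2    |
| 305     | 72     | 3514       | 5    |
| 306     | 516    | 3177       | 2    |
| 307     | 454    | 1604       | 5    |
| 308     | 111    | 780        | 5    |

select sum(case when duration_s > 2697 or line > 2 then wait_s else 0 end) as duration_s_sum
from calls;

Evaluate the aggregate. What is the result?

call_id=300: ✓ → 345
call_id=301: ✓ → 145
call_id=302: ✓ → 582
call_id=303: ✓ → 76
call_id=304: ✓ → 448
call_id=305: ✓ → 72
call_id=306: ✓ → 516
call_id=307: ✓ → 454
call_id=308: ✓ → 111
duration_s_sum = 345 + 145 + 582 + 76 + 448 + 72 + 516 + 454 + 111 = 2749

2749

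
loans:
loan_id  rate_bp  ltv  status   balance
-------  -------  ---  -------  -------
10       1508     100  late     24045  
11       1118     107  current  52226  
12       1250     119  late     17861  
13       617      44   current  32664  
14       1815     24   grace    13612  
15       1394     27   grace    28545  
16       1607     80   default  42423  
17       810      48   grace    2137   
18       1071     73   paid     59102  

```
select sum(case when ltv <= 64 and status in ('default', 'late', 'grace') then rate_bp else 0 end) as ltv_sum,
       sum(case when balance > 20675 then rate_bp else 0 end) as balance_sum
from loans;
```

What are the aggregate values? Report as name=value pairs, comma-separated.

ltv_sum=4019, balance_sum=7315

[ltv_sum: ltv <= 64 and status in ('default', 'late', 'grace')]
loan_id=10: ✗
loan_id=11: ✗
loan_id=12: ✗
loan_id=13: ✗
loan_id=14: ✓ → 1815
loan_id=15: ✓ → 1394
loan_id=16: ✗
loan_id=17: ✓ → 810
loan_id=18: ✗
ltv_sum = 1815 + 1394 + 810 = 4019
—
[balance_sum: balance > 20675]
loan_id=10: ✓ → 1508
loan_id=11: ✓ → 1118
loan_id=12: ✗
loan_id=13: ✓ → 617
loan_id=14: ✗
loan_id=15: ✓ → 1394
loan_id=16: ✓ → 1607
loan_id=17: ✗
loan_id=18: ✓ → 1071
balance_sum = 1508 + 1118 + 617 + 1394 + 1607 + 1071 = 7315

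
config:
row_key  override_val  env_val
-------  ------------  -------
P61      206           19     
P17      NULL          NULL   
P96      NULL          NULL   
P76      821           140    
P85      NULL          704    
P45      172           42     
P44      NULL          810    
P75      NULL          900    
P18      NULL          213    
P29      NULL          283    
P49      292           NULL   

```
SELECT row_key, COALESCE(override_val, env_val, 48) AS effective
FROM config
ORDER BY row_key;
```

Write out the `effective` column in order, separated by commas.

48, 213, 283, 810, 172, 292, 206, 900, 821, 704, 48

row_key=P17: override_val=NULL, env_val=NULL, → literal 48 → 48
row_key=P18: override_val=NULL, env_val=213 → 213
row_key=P29: override_val=NULL, env_val=283 → 283
row_key=P44: override_val=NULL, env_val=810 → 810
row_key=P45: override_val=172 → 172
row_key=P49: override_val=292 → 292
row_key=P61: override_val=206 → 206
row_key=P75: override_val=NULL, env_val=900 → 900
row_key=P76: override_val=821 → 821
row_key=P85: override_val=NULL, env_val=704 → 704
row_key=P96: override_val=NULL, env_val=NULL, → literal 48 → 48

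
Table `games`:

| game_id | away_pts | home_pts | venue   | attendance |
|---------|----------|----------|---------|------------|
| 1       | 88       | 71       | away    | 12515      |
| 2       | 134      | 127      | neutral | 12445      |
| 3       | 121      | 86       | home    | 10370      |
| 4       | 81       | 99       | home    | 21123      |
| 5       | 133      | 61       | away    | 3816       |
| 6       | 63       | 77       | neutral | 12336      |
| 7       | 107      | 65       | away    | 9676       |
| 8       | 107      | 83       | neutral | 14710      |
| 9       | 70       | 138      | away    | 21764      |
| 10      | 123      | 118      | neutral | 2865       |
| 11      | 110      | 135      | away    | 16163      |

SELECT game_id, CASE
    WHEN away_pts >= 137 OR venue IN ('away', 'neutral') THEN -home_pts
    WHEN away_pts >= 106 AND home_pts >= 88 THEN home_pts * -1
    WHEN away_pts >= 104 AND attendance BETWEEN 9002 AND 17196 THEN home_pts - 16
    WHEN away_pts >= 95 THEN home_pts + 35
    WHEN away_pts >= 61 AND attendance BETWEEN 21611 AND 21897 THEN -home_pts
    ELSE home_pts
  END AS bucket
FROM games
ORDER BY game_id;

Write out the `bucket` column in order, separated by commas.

-71, -127, 70, 99, -61, -77, -65, -83, -138, -118, -135

game_id=1: away_pts >= 137 OR venue IN ('away', 'neutral') → -71
game_id=2: away_pts >= 137 OR venue IN ('away', 'neutral') → -127
game_id=3: away_pts >= 104 AND attendance BETWEEN 9002 AND 17196 → 70
game_id=4: ELSE → 99
game_id=5: away_pts >= 137 OR venue IN ('away', 'neutral') → -61
game_id=6: away_pts >= 137 OR venue IN ('away', 'neutral') → -77
game_id=7: away_pts >= 137 OR venue IN ('away', 'neutral') → -65
game_id=8: away_pts >= 137 OR venue IN ('away', 'neutral') → -83
game_id=9: away_pts >= 137 OR venue IN ('away', 'neutral') → -138
game_id=10: away_pts >= 137 OR venue IN ('away', 'neutral') → -118
game_id=11: away_pts >= 137 OR venue IN ('away', 'neutral') → -135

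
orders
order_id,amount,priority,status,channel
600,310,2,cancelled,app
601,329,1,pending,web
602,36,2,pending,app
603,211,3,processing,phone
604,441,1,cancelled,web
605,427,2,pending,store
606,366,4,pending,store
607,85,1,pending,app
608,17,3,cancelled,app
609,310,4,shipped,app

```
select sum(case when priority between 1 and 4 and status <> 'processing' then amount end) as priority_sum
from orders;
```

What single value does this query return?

order_id=600: ✓ → 310
order_id=601: ✓ → 329
order_id=602: ✓ → 36
order_id=603: ✗
order_id=604: ✓ → 441
order_id=605: ✓ → 427
order_id=606: ✓ → 366
order_id=607: ✓ → 85
order_id=608: ✓ → 17
order_id=609: ✓ → 310
priority_sum = 310 + 329 + 36 + 441 + 427 + 366 + 85 + 17 + 310 = 2321

2321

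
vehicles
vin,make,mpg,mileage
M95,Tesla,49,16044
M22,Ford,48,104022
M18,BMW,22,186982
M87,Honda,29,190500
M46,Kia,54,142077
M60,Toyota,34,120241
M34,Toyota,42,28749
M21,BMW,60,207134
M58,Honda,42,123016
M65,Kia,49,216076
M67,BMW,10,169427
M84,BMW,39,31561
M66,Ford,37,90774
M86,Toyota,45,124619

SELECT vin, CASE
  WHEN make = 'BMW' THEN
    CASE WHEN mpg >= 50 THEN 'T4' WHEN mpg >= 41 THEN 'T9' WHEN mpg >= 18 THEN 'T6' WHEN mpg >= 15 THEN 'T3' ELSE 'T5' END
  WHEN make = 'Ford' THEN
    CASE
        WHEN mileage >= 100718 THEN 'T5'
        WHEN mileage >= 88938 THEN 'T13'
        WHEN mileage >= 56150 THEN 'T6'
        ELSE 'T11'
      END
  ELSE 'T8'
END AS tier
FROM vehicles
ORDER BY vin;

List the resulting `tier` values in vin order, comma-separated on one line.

vin=M18: make='BMW' → inner[mpg >= 18] → T6
vin=M21: make='BMW' → inner[mpg >= 50] → T4
vin=M22: make='Ford' → inner[mileage >= 100718] → T5
vin=M34: make='Toyota' → outer ELSE → T8
vin=M46: make='Kia' → outer ELSE → T8
vin=M58: make='Honda' → outer ELSE → T8
vin=M60: make='Toyota' → outer ELSE → T8
vin=M65: make='Kia' → outer ELSE → T8
vin=M66: make='Ford' → inner[mileage >= 88938] → T13
vin=M67: make='BMW' → inner[ELSE] → T5
vin=M84: make='BMW' → inner[mpg >= 18] → T6
vin=M86: make='Toyota' → outer ELSE → T8
vin=M87: make='Honda' → outer ELSE → T8
vin=M95: make='Tesla' → outer ELSE → T8

T6, T4, T5, T8, T8, T8, T8, T8, T13, T5, T6, T8, T8, T8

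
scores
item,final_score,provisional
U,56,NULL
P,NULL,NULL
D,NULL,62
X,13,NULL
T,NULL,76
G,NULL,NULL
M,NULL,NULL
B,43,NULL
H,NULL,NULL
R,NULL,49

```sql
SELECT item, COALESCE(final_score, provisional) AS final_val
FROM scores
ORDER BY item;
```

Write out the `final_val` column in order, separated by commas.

item=B: final_score=43 → 43
item=D: final_score=NULL, provisional=62 → 62
item=G: final_score=NULL, provisional=NULL (all NULL) → NULL
item=H: final_score=NULL, provisional=NULL (all NULL) → NULL
item=M: final_score=NULL, provisional=NULL (all NULL) → NULL
item=P: final_score=NULL, provisional=NULL (all NULL) → NULL
item=R: final_score=NULL, provisional=49 → 49
item=T: final_score=NULL, provisional=76 → 76
item=U: final_score=56 → 56
item=X: final_score=13 → 13

43, 62, NULL, NULL, NULL, NULL, 49, 76, 56, 13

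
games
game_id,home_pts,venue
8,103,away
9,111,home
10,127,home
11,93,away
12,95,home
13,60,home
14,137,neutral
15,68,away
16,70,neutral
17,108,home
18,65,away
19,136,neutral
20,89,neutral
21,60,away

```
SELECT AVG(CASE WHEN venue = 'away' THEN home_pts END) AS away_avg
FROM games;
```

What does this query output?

77.8

game_id=8: ✓ → 103
game_id=9: ✗
game_id=10: ✗
game_id=11: ✓ → 93
game_id=12: ✗
game_id=13: ✗
game_id=14: ✗
game_id=15: ✓ → 68
game_id=16: ✗
game_id=17: ✗
game_id=18: ✓ → 65
game_id=19: ✗
game_id=20: ✗
game_id=21: ✓ → 60
away_avg = (103 + 93 + 68 + 65 + 60) / 5 = 77.8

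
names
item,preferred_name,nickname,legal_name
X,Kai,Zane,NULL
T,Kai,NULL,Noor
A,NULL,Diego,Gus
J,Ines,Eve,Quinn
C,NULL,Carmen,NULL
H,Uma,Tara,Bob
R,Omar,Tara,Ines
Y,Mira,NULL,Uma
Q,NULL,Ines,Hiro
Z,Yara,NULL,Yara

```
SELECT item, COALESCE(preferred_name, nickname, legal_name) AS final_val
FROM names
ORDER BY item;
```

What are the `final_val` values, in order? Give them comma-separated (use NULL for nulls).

item=A: preferred_name=NULL, nickname=Diego → Diego
item=C: preferred_name=NULL, nickname=Carmen → Carmen
item=H: preferred_name=Uma → Uma
item=J: preferred_name=Ines → Ines
item=Q: preferred_name=NULL, nickname=Ines → Ines
item=R: preferred_name=Omar → Omar
item=T: preferred_name=Kai → Kai
item=X: preferred_name=Kai → Kai
item=Y: preferred_name=Mira → Mira
item=Z: preferred_name=Yara → Yara

Diego, Carmen, Uma, Ines, Ines, Omar, Kai, Kai, Mira, Yara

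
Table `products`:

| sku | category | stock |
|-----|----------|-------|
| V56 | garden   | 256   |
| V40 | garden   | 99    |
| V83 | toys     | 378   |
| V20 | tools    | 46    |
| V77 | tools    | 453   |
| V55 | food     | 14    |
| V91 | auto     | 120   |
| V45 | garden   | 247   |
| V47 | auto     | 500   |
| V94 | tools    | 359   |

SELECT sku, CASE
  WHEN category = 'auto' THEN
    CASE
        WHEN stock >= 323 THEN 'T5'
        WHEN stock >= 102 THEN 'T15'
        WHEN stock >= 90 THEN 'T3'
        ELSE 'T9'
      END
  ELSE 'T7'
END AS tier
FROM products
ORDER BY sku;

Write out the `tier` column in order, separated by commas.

sku=V20: category='tools' → outer ELSE → T7
sku=V40: category='garden' → outer ELSE → T7
sku=V45: category='garden' → outer ELSE → T7
sku=V47: category='auto' → inner[stock >= 323] → T5
sku=V55: category='food' → outer ELSE → T7
sku=V56: category='garden' → outer ELSE → T7
sku=V77: category='tools' → outer ELSE → T7
sku=V83: category='toys' → outer ELSE → T7
sku=V91: category='auto' → inner[stock >= 102] → T15
sku=V94: category='tools' → outer ELSE → T7

T7, T7, T7, T5, T7, T7, T7, T7, T15, T7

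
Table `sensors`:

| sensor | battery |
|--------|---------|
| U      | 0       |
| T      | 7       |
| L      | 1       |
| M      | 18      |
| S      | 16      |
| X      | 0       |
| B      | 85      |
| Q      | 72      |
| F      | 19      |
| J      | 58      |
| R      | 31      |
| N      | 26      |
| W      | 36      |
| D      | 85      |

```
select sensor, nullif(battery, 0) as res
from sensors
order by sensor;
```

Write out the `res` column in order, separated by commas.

sensor=B: battery=85 vs 0: differ → 85
sensor=D: battery=85 vs 0: differ → 85
sensor=F: battery=19 vs 0: differ → 19
sensor=J: battery=58 vs 0: differ → 58
sensor=L: battery=1 vs 0: differ → 1
sensor=M: battery=18 vs 0: differ → 18
sensor=N: battery=26 vs 0: differ → 26
sensor=Q: battery=72 vs 0: differ → 72
sensor=R: battery=31 vs 0: differ → 31
sensor=S: battery=16 vs 0: differ → 16
sensor=T: battery=7 vs 0: differ → 7
sensor=U: battery=0 vs 0: equal → NULL
sensor=W: battery=36 vs 0: differ → 36
sensor=X: battery=0 vs 0: equal → NULL

85, 85, 19, 58, 1, 18, 26, 72, 31, 16, 7, NULL, 36, NULL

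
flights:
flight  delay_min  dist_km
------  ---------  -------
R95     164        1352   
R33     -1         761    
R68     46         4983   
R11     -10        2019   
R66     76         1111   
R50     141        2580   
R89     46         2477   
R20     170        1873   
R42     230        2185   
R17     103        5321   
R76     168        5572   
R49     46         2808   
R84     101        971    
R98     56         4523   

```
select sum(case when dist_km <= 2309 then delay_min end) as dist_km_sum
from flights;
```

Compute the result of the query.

flight=R95: ✓ → 164
flight=R33: ✓ → -1
flight=R68: ✗
flight=R11: ✓ → -10
flight=R66: ✓ → 76
flight=R50: ✗
flight=R89: ✗
flight=R20: ✓ → 170
flight=R42: ✓ → 230
flight=R17: ✗
flight=R76: ✗
flight=R49: ✗
flight=R84: ✓ → 101
flight=R98: ✗
dist_km_sum = 164 + -1 + -10 + 76 + 170 + 230 + 101 = 730

730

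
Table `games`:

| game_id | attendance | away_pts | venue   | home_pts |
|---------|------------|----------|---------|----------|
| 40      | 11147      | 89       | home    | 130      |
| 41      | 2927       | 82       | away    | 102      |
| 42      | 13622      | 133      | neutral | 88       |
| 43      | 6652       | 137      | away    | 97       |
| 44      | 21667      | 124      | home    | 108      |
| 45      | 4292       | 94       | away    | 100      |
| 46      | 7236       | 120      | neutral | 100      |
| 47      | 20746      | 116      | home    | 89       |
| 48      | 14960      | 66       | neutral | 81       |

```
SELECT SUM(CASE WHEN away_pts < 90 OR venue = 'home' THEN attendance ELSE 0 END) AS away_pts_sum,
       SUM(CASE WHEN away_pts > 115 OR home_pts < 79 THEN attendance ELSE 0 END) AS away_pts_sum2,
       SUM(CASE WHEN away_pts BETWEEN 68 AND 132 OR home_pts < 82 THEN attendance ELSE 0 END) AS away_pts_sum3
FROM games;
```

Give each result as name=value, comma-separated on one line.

[away_pts_sum: away_pts < 90 OR venue = 'home']
game_id=40: ✓ → 11147
game_id=41: ✓ → 2927
game_id=42: ✗
game_id=43: ✗
game_id=44: ✓ → 21667
game_id=45: ✗
game_id=46: ✗
game_id=47: ✓ → 20746
game_id=48: ✓ → 14960
away_pts_sum = 11147 + 2927 + 21667 + 20746 + 14960 = 71447
—
[away_pts_sum2: away_pts > 115 OR home_pts < 79]
game_id=40: ✗
game_id=41: ✗
game_id=42: ✓ → 13622
game_id=43: ✓ → 6652
game_id=44: ✓ → 21667
game_id=45: ✗
game_id=46: ✓ → 7236
game_id=47: ✓ → 20746
game_id=48: ✗
away_pts_sum2 = 13622 + 6652 + 21667 + 7236 + 20746 = 69923
—
[away_pts_sum3: away_pts BETWEEN 68 AND 132 OR home_pts < 82]
game_id=40: ✓ → 11147
game_id=41: ✓ → 2927
game_id=42: ✗
game_id=43: ✗
game_id=44: ✓ → 21667
game_id=45: ✓ → 4292
game_id=46: ✓ → 7236
game_id=47: ✓ → 20746
game_id=48: ✓ → 14960
away_pts_sum3 = 11147 + 2927 + 21667 + 4292 + 7236 + 20746 + 14960 = 82975

away_pts_sum=71447, away_pts_sum2=69923, away_pts_sum3=82975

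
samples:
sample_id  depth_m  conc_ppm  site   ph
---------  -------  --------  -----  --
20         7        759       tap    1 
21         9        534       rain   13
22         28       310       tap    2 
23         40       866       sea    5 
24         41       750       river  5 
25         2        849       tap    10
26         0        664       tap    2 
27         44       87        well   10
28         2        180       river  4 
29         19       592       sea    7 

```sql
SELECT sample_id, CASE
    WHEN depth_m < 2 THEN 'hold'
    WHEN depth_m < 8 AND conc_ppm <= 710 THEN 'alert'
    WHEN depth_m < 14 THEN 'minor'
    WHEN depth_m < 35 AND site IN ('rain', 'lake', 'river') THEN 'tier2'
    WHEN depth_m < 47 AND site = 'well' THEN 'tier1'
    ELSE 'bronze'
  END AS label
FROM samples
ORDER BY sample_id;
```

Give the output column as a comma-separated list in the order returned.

sample_id=20: depth_m < 14 → minor
sample_id=21: depth_m < 14 → minor
sample_id=22: ELSE → bronze
sample_id=23: ELSE → bronze
sample_id=24: ELSE → bronze
sample_id=25: depth_m < 14 → minor
sample_id=26: depth_m < 2 → hold
sample_id=27: depth_m < 47 AND site = 'well' → tier1
sample_id=28: depth_m < 8 AND conc_ppm <= 710 → alert
sample_id=29: ELSE → bronze

minor, minor, bronze, bronze, bronze, minor, hold, tier1, alert, bronze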